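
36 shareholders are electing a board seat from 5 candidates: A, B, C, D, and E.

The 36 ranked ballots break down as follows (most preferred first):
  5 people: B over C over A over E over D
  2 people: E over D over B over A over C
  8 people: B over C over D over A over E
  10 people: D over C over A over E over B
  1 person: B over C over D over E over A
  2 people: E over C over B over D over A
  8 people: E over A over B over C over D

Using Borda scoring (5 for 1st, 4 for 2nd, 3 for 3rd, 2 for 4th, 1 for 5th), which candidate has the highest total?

C

A: 5×3 + 2×2 + 8×2 + 10×3 + 1×1 + 2×1 + 8×4 = 100
B: 5×5 + 2×3 + 8×5 + 10×1 + 1×5 + 2×3 + 8×3 = 116
C: 5×4 + 2×1 + 8×4 + 10×4 + 1×4 + 2×4 + 8×2 = 122
D: 5×1 + 2×4 + 8×3 + 10×5 + 1×3 + 2×2 + 8×1 = 102
E: 5×2 + 2×5 + 8×1 + 10×2 + 1×2 + 2×5 + 8×5 = 100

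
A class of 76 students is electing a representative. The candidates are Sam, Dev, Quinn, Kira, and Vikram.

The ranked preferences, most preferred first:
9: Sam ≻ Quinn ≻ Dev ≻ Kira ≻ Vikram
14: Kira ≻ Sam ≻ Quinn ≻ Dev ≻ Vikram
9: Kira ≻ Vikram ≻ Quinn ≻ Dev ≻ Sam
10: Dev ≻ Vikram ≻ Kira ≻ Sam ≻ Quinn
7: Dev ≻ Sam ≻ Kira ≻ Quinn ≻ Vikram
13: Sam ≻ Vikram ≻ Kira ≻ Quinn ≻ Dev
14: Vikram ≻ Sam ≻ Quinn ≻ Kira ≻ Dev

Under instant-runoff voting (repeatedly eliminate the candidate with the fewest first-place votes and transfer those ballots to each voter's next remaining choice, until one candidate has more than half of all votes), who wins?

Sam

Round 1: Sam 22, Dev 17, Quinn 0, Kira 23, Vikram 14. Quinn eliminated.
Round 2: Sam 22, Dev 17, Kira 23, Vikram 14. Vikram eliminated.
Round 3: Sam 36, Dev 17, Kira 23. Dev eliminated.
Round 4: Sam 43, Kira 33. Sam has a majority (≥39).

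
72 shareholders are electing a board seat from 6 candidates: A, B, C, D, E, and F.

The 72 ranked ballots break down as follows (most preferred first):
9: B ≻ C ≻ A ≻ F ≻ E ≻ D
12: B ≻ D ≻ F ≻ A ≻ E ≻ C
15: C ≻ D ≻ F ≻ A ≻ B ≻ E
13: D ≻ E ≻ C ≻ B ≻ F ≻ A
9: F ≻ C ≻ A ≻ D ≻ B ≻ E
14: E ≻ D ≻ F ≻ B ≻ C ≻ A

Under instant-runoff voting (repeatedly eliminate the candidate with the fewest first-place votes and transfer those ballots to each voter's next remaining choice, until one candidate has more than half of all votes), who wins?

Round 1: A 0, B 21, C 15, D 13, E 14, F 9. A eliminated.
Round 2: B 21, C 15, D 13, E 14, F 9. F eliminated.
Round 3: B 21, C 24, D 13, E 14. D eliminated.
Round 4: B 21, C 24, E 27. B eliminated.
Round 5: C 33, E 39. E has a majority (≥37).

E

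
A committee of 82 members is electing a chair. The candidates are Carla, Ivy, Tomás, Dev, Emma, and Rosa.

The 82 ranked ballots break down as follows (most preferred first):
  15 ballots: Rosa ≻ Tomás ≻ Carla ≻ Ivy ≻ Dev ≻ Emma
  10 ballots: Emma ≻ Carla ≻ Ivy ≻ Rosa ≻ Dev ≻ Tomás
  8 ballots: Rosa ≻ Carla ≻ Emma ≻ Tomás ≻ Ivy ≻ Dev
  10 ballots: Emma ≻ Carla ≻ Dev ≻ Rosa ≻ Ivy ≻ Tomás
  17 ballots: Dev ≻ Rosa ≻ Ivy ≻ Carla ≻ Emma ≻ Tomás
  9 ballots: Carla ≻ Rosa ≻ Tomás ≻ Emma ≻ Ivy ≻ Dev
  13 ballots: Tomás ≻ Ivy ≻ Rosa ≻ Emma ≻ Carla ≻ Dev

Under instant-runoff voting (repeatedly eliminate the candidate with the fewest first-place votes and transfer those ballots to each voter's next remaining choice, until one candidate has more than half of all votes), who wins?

Round 1: Carla 9, Ivy 0, Tomás 13, Dev 17, Emma 20, Rosa 23. Ivy eliminated.
Round 2: Carla 9, Tomás 13, Dev 17, Emma 20, Rosa 23. Carla eliminated.
Round 3: Tomás 13, Dev 17, Emma 20, Rosa 32. Tomás eliminated.
Round 4: Dev 17, Emma 20, Rosa 45. Rosa has a majority (≥42).

Rosa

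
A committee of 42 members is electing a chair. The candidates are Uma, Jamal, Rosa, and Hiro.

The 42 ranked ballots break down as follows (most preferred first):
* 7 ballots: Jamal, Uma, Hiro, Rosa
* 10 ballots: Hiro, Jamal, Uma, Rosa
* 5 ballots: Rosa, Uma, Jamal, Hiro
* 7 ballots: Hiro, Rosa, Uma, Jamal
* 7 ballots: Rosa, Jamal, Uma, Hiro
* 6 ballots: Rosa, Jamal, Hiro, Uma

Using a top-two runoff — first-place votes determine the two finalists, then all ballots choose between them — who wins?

Hiro

Round 1 first-place votes: Uma 0, Jamal 7, Rosa 18, Hiro 17. Rosa and Hiro advance.
Runoff: Rosa is ranked above Hiro on 18 ballots, Hiro above Rosa on 24.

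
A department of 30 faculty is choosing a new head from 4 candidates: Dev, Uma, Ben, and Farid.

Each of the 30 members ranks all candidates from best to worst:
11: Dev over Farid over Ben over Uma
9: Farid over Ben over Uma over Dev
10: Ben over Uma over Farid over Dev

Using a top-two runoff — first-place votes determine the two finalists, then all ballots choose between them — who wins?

Round 1 first-place votes: Dev 11, Uma 0, Ben 10, Farid 9. Dev and Ben advance.
Runoff: Dev is ranked above Ben on 11 ballots, Ben above Dev on 19.

Ben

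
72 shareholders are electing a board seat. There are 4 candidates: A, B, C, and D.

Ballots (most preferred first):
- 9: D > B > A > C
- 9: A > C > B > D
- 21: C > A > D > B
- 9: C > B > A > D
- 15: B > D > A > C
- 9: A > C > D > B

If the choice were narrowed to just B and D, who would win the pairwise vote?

B is ranked above D on 33 ballots; D above B on 39.

D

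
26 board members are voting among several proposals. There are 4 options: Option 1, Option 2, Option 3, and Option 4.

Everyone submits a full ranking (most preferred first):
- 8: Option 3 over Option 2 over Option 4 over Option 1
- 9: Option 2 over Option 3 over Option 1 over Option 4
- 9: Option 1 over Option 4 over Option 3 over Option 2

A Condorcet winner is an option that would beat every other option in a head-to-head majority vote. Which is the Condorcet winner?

Option 3

Option 3 vs Option 1: 17–9
Option 3 vs Option 2: 17–9
Option 3 vs Option 4: 17–9
Option 3 beats every other option.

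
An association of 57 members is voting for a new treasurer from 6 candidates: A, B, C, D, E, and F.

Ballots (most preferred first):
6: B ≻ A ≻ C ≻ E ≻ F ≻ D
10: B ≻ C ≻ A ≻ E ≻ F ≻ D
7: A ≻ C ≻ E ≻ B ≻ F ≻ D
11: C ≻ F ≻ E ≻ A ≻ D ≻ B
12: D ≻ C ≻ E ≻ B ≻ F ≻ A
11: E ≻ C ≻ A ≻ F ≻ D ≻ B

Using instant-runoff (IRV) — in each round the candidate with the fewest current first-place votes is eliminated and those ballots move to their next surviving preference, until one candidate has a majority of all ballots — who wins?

Round 1: A 7, B 16, C 11, D 12, E 11, F 0. F eliminated.
Round 2: A 7, B 16, C 11, D 12, E 11. A eliminated.
Round 3: B 16, C 18, D 12, E 11. E eliminated.
Round 4: B 16, C 29, D 12. C has a majority (≥29).

C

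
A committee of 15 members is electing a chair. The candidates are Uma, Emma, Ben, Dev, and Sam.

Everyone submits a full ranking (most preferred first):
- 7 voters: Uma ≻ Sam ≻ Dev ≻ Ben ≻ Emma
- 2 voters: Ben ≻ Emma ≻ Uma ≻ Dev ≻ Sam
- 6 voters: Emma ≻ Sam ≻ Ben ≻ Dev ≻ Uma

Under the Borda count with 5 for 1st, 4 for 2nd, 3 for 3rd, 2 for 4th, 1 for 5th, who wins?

Uma: 7×5 + 2×3 + 6×1 = 47
Emma: 7×1 + 2×4 + 6×5 = 45
Ben: 7×2 + 2×5 + 6×3 = 42
Dev: 7×3 + 2×2 + 6×2 = 37
Sam: 7×4 + 2×1 + 6×4 = 54

Sam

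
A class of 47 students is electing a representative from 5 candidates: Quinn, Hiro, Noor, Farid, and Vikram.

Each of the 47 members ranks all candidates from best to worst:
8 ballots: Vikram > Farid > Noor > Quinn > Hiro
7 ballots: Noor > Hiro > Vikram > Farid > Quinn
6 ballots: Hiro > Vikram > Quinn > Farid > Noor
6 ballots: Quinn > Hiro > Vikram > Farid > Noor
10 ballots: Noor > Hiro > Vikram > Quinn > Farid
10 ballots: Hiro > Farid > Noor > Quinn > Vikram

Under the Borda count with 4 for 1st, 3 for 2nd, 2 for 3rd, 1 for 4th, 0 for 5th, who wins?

Quinn: 8×1 + 7×0 + 6×2 + 6×4 + 10×1 + 10×1 = 64
Hiro: 8×0 + 7×3 + 6×4 + 6×3 + 10×3 + 10×4 = 133
Noor: 8×2 + 7×4 + 6×0 + 6×0 + 10×4 + 10×2 = 104
Farid: 8×3 + 7×1 + 6×1 + 6×1 + 10×0 + 10×3 = 73
Vikram: 8×4 + 7×2 + 6×3 + 6×2 + 10×2 + 10×0 = 96

Hiro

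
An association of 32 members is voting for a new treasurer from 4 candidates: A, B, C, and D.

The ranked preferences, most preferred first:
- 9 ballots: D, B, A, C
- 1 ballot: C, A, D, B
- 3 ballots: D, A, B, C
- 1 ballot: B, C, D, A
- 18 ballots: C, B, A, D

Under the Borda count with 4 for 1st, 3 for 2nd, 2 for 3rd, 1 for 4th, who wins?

A: 9×2 + 1×3 + 3×3 + 1×1 + 18×2 = 67
B: 9×3 + 1×1 + 3×2 + 1×4 + 18×3 = 92
C: 9×1 + 1×4 + 3×1 + 1×3 + 18×4 = 91
D: 9×4 + 1×2 + 3×4 + 1×2 + 18×1 = 70

B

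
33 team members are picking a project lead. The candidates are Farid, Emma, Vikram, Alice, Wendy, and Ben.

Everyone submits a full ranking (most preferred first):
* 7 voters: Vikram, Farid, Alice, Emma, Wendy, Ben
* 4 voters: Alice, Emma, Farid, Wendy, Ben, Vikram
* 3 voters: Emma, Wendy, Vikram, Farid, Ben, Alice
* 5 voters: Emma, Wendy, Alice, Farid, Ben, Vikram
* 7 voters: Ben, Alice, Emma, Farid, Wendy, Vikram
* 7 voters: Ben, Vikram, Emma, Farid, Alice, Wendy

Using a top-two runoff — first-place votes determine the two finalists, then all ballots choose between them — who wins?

Round 1 first-place votes: Farid 0, Emma 8, Vikram 7, Alice 4, Wendy 0, Ben 14. Ben and Emma advance.
Runoff: Ben is ranked above Emma on 14 ballots, Emma above Ben on 19.

Emma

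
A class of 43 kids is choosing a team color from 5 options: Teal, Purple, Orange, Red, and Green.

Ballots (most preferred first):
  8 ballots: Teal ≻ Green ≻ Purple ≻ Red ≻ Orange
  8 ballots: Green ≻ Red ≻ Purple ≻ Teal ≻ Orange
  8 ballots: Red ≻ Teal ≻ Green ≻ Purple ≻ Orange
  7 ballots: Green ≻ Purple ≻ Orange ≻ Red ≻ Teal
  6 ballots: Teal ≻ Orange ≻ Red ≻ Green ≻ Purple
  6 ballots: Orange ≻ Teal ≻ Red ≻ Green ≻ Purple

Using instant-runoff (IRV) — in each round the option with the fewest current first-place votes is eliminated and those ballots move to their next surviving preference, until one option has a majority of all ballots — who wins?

Round 1: Teal 14, Purple 0, Orange 6, Red 8, Green 15. Purple eliminated.
Round 2: Teal 14, Orange 6, Red 8, Green 15. Orange eliminated.
Round 3: Teal 20, Red 8, Green 15. Red eliminated.
Round 4: Teal 28, Green 15. Teal has a majority (≥22).

Teal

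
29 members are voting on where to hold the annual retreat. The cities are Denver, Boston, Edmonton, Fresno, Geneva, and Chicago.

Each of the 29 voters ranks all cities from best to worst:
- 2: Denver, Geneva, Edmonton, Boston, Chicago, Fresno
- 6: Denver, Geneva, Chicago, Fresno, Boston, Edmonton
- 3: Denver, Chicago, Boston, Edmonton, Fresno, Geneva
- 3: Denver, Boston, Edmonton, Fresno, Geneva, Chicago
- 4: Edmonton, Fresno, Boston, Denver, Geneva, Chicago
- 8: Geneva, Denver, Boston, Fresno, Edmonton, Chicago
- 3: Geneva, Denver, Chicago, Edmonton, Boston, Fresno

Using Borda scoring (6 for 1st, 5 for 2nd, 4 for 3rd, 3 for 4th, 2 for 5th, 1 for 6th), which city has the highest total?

Denver

Denver: 2×6 + 6×6 + 3×6 + 3×6 + 4×3 + 8×5 + 3×5 = 151
Boston: 2×3 + 6×2 + 3×4 + 3×5 + 4×4 + 8×4 + 3×2 = 99
Edmonton: 2×4 + 6×1 + 3×3 + 3×4 + 4×6 + 8×2 + 3×3 = 84
Fresno: 2×1 + 6×3 + 3×2 + 3×3 + 4×5 + 8×3 + 3×1 = 82
Geneva: 2×5 + 6×5 + 3×1 + 3×2 + 4×2 + 8×6 + 3×6 = 123
Chicago: 2×2 + 6×4 + 3×5 + 3×1 + 4×1 + 8×1 + 3×4 = 70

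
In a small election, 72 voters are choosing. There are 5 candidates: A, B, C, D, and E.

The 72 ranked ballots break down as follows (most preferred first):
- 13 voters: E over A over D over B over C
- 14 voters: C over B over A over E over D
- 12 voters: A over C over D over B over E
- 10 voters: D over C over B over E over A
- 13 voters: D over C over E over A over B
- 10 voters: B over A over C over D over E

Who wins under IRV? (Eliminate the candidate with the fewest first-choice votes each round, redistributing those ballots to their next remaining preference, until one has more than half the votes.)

A

Round 1: A 12, B 10, C 14, D 23, E 13. B eliminated.
Round 2: A 22, C 14, D 23, E 13. E eliminated.
Round 3: A 35, C 14, D 23. C eliminated.
Round 4: A 49, D 23. A has a majority (≥37).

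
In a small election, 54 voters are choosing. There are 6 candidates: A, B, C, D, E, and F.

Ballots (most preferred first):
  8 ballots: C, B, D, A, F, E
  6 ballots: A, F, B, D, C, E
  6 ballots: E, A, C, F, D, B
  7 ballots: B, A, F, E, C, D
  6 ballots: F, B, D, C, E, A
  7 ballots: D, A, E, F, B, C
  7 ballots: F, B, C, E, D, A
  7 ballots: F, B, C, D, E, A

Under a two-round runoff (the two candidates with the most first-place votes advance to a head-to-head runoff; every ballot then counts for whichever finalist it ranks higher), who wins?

F

Round 1 first-place votes: A 6, B 7, C 8, D 7, E 6, F 20. F and C advance.
Runoff: F is ranked above C on 40 ballots, C above F on 14.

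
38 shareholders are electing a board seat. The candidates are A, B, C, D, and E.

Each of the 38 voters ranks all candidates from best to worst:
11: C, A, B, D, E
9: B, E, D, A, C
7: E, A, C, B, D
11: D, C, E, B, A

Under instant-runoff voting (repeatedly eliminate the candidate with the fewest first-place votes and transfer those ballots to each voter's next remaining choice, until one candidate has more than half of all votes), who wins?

D

Round 1: A 0, B 9, C 11, D 11, E 7. A eliminated.
Round 2: B 9, C 11, D 11, E 7. E eliminated.
Round 3: B 9, C 18, D 11. B eliminated.
Round 4: C 18, D 20. D has a majority (≥20).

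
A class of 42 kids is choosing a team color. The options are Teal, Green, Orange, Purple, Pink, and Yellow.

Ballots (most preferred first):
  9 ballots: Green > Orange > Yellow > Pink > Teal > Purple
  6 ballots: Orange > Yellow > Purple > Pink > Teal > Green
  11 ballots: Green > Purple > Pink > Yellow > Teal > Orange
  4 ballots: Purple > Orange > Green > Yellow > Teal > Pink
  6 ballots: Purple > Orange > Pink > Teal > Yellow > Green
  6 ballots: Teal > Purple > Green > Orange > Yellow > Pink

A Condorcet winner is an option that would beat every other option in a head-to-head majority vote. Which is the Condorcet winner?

Purple vs Teal: 27–15
Purple vs Green: 22–20
Purple vs Orange: 27–15
Purple vs Pink: 33–9
Purple vs Yellow: 27–15
Purple beats every other option.

Purple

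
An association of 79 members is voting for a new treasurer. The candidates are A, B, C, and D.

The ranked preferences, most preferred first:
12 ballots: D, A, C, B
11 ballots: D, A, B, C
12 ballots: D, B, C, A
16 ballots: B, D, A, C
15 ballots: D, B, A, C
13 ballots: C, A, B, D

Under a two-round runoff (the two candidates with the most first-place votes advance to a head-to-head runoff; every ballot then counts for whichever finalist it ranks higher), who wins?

Round 1 first-place votes: A 0, B 16, C 13, D 50. D and B advance.
Runoff: D is ranked above B on 50 ballots, B above D on 29.

D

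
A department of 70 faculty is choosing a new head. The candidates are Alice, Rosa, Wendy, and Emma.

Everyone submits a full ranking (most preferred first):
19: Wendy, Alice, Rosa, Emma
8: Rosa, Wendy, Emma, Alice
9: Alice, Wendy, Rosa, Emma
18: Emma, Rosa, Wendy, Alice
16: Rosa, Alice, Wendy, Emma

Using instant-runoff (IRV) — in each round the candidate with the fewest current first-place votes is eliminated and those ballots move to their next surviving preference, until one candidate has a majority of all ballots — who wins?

Round 1: Alice 9, Rosa 24, Wendy 19, Emma 18. Alice eliminated.
Round 2: Rosa 24, Wendy 28, Emma 18. Emma eliminated.
Round 3: Rosa 42, Wendy 28. Rosa has a majority (≥36).

Rosa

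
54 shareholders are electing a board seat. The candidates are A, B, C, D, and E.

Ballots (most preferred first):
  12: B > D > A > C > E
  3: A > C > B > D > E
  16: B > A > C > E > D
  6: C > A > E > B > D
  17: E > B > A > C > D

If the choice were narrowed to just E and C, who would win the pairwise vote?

C

E is ranked above C on 17 ballots; C above E on 37.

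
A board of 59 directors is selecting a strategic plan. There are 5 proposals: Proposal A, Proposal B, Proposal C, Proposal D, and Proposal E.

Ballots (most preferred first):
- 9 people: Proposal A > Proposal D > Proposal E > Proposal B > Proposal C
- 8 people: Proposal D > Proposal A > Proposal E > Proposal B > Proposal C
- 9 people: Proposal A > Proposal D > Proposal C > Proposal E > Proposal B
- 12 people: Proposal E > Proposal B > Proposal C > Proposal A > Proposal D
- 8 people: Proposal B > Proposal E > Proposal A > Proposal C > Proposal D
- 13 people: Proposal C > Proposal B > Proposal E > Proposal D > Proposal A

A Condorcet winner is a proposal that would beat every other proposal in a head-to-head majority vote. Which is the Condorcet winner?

Proposal E vs Proposal A: 33–26
Proposal E vs Proposal B: 38–21
Proposal E vs Proposal C: 37–22
Proposal E vs Proposal D: 33–26
Proposal E beats every other proposal.

Proposal E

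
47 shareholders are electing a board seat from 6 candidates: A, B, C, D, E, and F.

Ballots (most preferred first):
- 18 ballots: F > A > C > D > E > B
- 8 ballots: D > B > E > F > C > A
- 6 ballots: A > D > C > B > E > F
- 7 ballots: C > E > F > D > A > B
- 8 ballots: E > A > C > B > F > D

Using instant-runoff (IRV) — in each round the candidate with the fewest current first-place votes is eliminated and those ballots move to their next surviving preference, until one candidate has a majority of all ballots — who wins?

Round 1: A 6, B 0, C 7, D 8, E 8, F 18. B eliminated.
Round 2: A 6, C 7, D 8, E 8, F 18. A eliminated.
Round 3: C 7, D 14, E 8, F 18. C eliminated.
Round 4: D 14, E 15, F 18. D eliminated.
Round 5: E 29, F 18. E has a majority (≥24).

E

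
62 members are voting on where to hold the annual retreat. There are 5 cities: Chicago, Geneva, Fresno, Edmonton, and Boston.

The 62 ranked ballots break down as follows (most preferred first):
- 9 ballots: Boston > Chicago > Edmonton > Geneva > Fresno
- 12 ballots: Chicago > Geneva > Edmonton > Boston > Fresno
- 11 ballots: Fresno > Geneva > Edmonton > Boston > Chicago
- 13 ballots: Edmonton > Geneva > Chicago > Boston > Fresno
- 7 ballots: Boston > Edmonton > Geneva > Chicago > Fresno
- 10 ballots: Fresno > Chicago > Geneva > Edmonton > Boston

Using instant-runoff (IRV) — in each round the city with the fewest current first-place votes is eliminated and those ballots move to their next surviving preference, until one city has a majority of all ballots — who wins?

Edmonton

Round 1: Chicago 12, Geneva 0, Fresno 21, Edmonton 13, Boston 16. Geneva eliminated.
Round 2: Chicago 12, Fresno 21, Edmonton 13, Boston 16. Chicago eliminated.
Round 3: Fresno 21, Edmonton 25, Boston 16. Boston eliminated.
Round 4: Fresno 21, Edmonton 41. Edmonton has a majority (≥32).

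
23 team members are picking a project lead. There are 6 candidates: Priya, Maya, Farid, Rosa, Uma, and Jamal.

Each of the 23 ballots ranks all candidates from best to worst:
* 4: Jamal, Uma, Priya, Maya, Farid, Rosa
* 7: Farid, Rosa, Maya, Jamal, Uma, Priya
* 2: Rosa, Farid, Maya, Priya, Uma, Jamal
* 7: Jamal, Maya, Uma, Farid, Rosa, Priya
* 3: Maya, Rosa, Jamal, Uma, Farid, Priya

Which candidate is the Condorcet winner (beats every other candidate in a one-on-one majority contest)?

Maya vs Priya: 19–4
Maya vs Farid: 14–9
Maya vs Rosa: 14–9
Maya vs Uma: 19–4
Maya vs Jamal: 12–11
Maya beats every other candidate.

Maya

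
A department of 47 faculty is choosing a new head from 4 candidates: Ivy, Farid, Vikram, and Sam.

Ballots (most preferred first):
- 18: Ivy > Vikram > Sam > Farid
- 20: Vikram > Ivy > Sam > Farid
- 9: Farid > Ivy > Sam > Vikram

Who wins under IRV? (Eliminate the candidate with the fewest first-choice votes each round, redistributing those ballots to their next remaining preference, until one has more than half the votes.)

Round 1: Ivy 18, Farid 9, Vikram 20, Sam 0. Sam eliminated.
Round 2: Ivy 18, Farid 9, Vikram 20. Farid eliminated.
Round 3: Ivy 27, Vikram 20. Ivy has a majority (≥24).

Ivy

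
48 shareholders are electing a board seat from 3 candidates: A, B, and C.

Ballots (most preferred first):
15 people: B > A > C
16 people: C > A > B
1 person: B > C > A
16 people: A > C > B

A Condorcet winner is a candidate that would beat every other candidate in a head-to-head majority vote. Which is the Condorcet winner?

A vs B: 32–16
A vs C: 31–17
A beats every other candidate.

A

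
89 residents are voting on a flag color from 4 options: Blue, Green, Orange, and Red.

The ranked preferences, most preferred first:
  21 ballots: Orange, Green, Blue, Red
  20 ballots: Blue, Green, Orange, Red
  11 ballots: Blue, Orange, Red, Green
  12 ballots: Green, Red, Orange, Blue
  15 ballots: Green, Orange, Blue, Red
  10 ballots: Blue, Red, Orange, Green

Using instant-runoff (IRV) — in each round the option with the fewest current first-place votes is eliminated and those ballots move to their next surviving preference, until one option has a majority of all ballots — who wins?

Green

Round 1: Blue 41, Green 27, Orange 21, Red 0. Red eliminated.
Round 2: Blue 41, Green 27, Orange 21. Orange eliminated.
Round 3: Blue 41, Green 48. Green has a majority (≥45).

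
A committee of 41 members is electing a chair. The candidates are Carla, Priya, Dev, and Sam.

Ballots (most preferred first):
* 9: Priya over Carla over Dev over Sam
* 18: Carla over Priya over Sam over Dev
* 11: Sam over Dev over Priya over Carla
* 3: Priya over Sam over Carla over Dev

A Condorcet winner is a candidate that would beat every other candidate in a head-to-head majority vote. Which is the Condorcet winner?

Priya

Priya vs Carla: 23–18
Priya vs Dev: 30–11
Priya vs Sam: 30–11
Priya beats every other candidate.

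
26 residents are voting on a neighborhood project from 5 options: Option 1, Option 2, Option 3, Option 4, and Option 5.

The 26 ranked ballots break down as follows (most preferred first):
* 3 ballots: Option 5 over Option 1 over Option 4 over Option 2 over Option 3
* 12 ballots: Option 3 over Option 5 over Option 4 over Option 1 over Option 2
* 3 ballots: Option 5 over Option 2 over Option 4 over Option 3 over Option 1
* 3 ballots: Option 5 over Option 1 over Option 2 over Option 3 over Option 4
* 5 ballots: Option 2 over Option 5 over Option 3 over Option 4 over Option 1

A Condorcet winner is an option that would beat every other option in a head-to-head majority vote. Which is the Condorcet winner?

Option 5

Option 5 vs Option 1: 26–0
Option 5 vs Option 2: 21–5
Option 5 vs Option 3: 14–12
Option 5 vs Option 4: 26–0
Option 5 beats every other option.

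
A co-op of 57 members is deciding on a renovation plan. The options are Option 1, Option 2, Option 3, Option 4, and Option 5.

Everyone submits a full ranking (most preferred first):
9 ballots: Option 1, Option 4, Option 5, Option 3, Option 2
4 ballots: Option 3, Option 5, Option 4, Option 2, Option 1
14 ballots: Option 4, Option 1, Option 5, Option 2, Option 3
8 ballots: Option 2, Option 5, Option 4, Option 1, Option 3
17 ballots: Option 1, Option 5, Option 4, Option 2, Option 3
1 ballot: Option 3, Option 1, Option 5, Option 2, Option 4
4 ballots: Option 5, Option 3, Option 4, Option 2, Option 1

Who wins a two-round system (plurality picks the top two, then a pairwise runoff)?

Round 1 first-place votes: Option 1 26, Option 2 8, Option 3 5, Option 4 14, Option 5 4. Option 1 and Option 4 advance.
Runoff: Option 1 is ranked above Option 4 on 27 ballots, Option 4 above Option 1 on 30.

Option 4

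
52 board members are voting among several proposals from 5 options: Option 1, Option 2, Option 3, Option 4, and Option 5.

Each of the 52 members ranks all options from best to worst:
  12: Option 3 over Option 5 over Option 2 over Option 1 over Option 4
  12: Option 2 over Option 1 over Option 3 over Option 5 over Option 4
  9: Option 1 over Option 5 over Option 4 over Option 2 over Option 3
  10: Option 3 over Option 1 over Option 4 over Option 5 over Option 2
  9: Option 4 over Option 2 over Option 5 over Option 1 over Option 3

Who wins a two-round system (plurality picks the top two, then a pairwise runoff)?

Option 2

Round 1 first-place votes: Option 1 9, Option 2 12, Option 3 22, Option 4 9, Option 5 0. Option 3 and Option 2 advance.
Runoff: Option 3 is ranked above Option 2 on 22 ballots, Option 2 above Option 3 on 30.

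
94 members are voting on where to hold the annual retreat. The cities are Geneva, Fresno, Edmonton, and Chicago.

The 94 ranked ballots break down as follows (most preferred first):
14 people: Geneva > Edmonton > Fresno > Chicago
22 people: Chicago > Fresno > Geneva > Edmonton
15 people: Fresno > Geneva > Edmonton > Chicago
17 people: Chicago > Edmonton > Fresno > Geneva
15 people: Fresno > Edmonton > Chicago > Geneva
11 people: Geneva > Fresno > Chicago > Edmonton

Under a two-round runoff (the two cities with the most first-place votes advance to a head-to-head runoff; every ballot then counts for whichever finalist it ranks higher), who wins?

Fresno

Round 1 first-place votes: Geneva 25, Fresno 30, Edmonton 0, Chicago 39. Chicago and Fresno advance.
Runoff: Chicago is ranked above Fresno on 39 ballots, Fresno above Chicago on 55.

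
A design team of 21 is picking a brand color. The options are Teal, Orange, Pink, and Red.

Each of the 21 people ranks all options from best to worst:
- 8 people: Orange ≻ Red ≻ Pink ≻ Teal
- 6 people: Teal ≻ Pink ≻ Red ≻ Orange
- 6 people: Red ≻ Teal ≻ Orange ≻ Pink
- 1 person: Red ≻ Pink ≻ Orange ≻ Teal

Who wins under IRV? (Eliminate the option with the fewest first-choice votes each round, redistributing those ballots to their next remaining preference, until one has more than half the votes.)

Round 1: Teal 6, Orange 8, Pink 0, Red 7. Pink eliminated.
Round 2: Teal 6, Orange 8, Red 7. Teal eliminated.
Round 3: Orange 8, Red 13. Red has a majority (≥11).

Red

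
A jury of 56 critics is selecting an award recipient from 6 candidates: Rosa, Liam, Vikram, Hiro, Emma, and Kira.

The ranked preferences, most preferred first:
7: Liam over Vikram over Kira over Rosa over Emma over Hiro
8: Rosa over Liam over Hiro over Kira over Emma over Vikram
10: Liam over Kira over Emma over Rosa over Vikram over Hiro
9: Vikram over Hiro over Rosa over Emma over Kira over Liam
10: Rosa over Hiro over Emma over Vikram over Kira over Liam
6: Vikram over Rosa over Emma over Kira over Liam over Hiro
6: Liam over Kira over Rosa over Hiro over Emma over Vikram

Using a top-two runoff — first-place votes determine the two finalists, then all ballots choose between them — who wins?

Round 1 first-place votes: Rosa 18, Liam 23, Vikram 15, Hiro 0, Emma 0, Kira 0. Liam and Rosa advance.
Runoff: Liam is ranked above Rosa on 23 ballots, Rosa above Liam on 33.

Rosa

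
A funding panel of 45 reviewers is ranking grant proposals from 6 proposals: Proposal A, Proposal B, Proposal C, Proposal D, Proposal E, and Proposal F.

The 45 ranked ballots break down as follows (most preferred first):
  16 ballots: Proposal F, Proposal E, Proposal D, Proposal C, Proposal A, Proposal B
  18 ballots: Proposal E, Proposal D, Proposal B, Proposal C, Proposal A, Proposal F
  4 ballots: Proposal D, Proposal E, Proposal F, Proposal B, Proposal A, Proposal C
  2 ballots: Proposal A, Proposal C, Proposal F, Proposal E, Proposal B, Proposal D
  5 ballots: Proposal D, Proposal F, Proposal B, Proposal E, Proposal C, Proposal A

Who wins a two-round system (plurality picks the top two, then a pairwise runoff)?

Proposal F

Round 1 first-place votes: Proposal A 2, Proposal B 0, Proposal C 0, Proposal D 9, Proposal E 18, Proposal F 16. Proposal E and Proposal F advance.
Runoff: Proposal E is ranked above Proposal F on 22 ballots, Proposal F above Proposal E on 23.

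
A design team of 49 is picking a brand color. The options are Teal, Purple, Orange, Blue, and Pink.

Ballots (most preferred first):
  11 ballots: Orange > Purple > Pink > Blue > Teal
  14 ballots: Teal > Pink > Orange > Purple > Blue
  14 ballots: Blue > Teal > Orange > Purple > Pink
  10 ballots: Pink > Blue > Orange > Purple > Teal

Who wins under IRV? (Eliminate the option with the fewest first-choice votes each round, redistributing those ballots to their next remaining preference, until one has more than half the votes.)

Blue

Round 1: Teal 14, Purple 0, Orange 11, Blue 14, Pink 10. Purple eliminated.
Round 2: Teal 14, Orange 11, Blue 14, Pink 10. Pink eliminated.
Round 3: Teal 14, Orange 11, Blue 24. Orange eliminated.
Round 4: Teal 14, Blue 35. Blue has a majority (≥25).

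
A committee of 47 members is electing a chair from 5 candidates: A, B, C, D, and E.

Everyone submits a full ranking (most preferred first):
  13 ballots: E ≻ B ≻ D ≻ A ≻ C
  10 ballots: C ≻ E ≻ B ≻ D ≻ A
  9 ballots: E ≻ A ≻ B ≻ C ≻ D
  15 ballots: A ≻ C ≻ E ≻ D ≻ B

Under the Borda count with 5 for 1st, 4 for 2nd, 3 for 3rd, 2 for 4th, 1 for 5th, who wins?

E

A: 13×2 + 10×1 + 9×4 + 15×5 = 147
B: 13×4 + 10×3 + 9×3 + 15×1 = 124
C: 13×1 + 10×5 + 9×2 + 15×4 = 141
D: 13×3 + 10×2 + 9×1 + 15×2 = 98
E: 13×5 + 10×4 + 9×5 + 15×3 = 195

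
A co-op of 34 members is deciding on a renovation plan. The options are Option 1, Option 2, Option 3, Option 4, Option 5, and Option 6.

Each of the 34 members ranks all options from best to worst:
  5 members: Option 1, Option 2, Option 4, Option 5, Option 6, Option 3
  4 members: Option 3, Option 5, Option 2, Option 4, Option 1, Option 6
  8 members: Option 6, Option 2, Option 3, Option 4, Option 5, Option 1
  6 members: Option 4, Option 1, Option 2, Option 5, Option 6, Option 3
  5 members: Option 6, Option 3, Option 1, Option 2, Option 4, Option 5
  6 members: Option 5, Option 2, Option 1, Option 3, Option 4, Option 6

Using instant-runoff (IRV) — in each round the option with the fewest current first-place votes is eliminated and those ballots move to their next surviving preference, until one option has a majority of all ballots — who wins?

Option 4

Round 1: Option 1 5, Option 2 0, Option 3 4, Option 4 6, Option 5 6, Option 6 13. Option 2 eliminated.
Round 2: Option 1 5, Option 3 4, Option 4 6, Option 5 6, Option 6 13. Option 3 eliminated.
Round 3: Option 1 5, Option 4 6, Option 5 10, Option 6 13. Option 1 eliminated.
Round 4: Option 4 11, Option 5 10, Option 6 13. Option 5 eliminated.
Round 5: Option 4 21, Option 6 13. Option 4 has a majority (≥18).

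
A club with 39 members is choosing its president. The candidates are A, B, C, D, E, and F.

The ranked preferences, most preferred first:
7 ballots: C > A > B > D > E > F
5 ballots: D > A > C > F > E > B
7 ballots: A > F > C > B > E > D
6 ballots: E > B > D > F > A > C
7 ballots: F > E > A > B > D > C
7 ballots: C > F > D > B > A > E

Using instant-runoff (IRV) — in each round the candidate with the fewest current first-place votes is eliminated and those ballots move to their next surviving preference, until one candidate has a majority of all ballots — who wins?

Round 1: A 7, B 0, C 14, D 5, E 6, F 7. B eliminated.
Round 2: A 7, C 14, D 5, E 6, F 7. D eliminated.
Round 3: A 12, C 14, E 6, F 7. E eliminated.
Round 4: A 12, C 14, F 13. A eliminated.
Round 5: C 19, F 20. F has a majority (≥20).

F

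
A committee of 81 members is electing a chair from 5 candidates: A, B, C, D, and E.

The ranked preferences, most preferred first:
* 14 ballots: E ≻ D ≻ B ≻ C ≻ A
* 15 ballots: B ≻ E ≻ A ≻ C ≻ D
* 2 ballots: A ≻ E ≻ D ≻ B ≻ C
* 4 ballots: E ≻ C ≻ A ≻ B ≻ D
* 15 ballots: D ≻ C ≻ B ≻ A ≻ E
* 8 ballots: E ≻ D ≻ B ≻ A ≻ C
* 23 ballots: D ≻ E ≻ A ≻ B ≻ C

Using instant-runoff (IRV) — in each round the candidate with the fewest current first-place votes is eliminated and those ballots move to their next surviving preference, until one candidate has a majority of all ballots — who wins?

E

Round 1: A 2, B 15, C 0, D 38, E 26. C eliminated.
Round 2: A 2, B 15, D 38, E 26. A eliminated.
Round 3: B 15, D 38, E 28. B eliminated.
Round 4: D 38, E 43. E has a majority (≥41).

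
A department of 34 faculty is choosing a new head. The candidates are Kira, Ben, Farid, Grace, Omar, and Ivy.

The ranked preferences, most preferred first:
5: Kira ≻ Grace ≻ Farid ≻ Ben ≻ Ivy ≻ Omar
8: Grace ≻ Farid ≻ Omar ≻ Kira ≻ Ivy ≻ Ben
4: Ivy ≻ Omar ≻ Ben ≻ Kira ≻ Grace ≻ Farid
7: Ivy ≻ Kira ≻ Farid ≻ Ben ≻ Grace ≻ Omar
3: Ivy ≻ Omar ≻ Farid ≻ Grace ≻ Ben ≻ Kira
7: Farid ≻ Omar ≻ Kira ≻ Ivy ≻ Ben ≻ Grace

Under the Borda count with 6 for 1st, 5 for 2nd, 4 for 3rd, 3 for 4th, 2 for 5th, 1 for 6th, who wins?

Kira: 5×6 + 8×3 + 4×3 + 7×5 + 3×1 + 7×4 = 132
Ben: 5×3 + 8×1 + 4×4 + 7×3 + 3×2 + 7×2 = 80
Farid: 5×4 + 8×5 + 4×1 + 7×4 + 3×4 + 7×6 = 146
Grace: 5×5 + 8×6 + 4×2 + 7×2 + 3×3 + 7×1 = 111
Omar: 5×1 + 8×4 + 4×5 + 7×1 + 3×5 + 7×5 = 114
Ivy: 5×2 + 8×2 + 4×6 + 7×6 + 3×6 + 7×3 = 131

Farid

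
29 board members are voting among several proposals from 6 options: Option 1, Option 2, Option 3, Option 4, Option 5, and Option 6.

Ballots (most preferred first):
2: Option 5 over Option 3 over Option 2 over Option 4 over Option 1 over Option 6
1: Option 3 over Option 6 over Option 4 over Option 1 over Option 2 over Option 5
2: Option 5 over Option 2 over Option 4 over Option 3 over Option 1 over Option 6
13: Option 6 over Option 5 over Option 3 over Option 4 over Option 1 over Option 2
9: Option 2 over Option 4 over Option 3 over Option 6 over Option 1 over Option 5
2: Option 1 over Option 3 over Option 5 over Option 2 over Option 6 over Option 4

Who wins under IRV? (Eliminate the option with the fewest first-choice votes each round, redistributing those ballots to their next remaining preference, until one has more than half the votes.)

Round 1: Option 1 2, Option 2 9, Option 3 1, Option 4 0, Option 5 4, Option 6 13. Option 4 eliminated.
Round 2: Option 1 2, Option 2 9, Option 3 1, Option 5 4, Option 6 13. Option 3 eliminated.
Round 3: Option 1 2, Option 2 9, Option 5 4, Option 6 14. Option 1 eliminated.
Round 4: Option 2 9, Option 5 6, Option 6 14. Option 5 eliminated.
Round 5: Option 2 15, Option 6 14. Option 2 has a majority (≥15).

Option 2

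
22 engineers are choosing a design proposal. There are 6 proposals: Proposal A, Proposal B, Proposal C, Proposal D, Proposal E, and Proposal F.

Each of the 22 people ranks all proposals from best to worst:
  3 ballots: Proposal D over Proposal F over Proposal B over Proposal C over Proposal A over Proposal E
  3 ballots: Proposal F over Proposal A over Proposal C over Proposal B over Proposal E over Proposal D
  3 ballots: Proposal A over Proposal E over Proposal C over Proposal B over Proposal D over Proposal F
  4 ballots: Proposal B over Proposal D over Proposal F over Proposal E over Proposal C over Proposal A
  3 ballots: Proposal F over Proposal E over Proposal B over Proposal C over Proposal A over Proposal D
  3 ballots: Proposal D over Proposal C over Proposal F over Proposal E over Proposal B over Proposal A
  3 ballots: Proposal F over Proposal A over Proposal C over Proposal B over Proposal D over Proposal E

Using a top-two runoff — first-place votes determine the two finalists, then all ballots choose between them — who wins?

Proposal D

Round 1 first-place votes: Proposal A 3, Proposal B 4, Proposal C 0, Proposal D 6, Proposal E 0, Proposal F 9. Proposal F and Proposal D advance.
Runoff: Proposal F is ranked above Proposal D on 9 ballots, Proposal D above Proposal F on 13.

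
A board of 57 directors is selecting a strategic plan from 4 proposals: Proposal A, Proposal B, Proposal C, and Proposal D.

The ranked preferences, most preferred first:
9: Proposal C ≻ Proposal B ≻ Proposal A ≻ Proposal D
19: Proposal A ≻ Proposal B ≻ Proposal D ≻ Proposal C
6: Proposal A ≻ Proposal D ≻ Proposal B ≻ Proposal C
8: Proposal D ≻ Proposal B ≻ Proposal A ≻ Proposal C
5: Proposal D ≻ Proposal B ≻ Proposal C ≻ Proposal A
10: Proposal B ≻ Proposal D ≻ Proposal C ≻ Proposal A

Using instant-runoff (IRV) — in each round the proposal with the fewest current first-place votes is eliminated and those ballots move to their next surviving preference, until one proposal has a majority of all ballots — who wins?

Round 1: Proposal A 25, Proposal B 10, Proposal C 9, Proposal D 13. Proposal C eliminated.
Round 2: Proposal A 25, Proposal B 19, Proposal D 13. Proposal D eliminated.
Round 3: Proposal A 25, Proposal B 32. Proposal B has a majority (≥29).

Proposal B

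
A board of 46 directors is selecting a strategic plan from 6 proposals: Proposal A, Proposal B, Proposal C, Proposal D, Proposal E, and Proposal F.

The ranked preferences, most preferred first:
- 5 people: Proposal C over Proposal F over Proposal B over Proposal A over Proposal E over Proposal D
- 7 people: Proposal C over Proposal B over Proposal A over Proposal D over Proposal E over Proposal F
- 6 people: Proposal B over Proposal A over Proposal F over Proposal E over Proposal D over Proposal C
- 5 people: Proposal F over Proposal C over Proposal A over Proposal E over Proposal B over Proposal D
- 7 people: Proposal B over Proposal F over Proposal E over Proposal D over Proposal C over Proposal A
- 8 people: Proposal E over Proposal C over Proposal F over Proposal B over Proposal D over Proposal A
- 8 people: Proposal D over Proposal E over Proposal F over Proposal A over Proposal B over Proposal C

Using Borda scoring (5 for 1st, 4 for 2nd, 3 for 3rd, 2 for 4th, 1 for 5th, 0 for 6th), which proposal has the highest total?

Proposal A: 5×2 + 7×3 + 6×4 + 5×3 + 7×0 + 8×0 + 8×2 = 86
Proposal B: 5×3 + 7×4 + 6×5 + 5×1 + 7×5 + 8×2 + 8×1 = 137
Proposal C: 5×5 + 7×5 + 6×0 + 5×4 + 7×1 + 8×4 + 8×0 = 119
Proposal D: 5×0 + 7×2 + 6×1 + 5×0 + 7×2 + 8×1 + 8×5 = 82
Proposal E: 5×1 + 7×1 + 6×2 + 5×2 + 7×3 + 8×5 + 8×4 = 127
Proposal F: 5×4 + 7×0 + 6×3 + 5×5 + 7×4 + 8×3 + 8×3 = 139

Proposal F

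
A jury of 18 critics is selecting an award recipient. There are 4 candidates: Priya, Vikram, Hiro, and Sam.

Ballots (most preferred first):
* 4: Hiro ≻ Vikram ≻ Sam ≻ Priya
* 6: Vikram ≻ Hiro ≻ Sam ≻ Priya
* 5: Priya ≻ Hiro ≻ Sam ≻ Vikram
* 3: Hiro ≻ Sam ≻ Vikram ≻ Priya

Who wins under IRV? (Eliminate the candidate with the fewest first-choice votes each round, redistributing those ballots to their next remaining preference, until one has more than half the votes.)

Round 1: Priya 5, Vikram 6, Hiro 7, Sam 0. Sam eliminated.
Round 2: Priya 5, Vikram 6, Hiro 7. Priya eliminated.
Round 3: Vikram 6, Hiro 12. Hiro has a majority (≥10).

Hiro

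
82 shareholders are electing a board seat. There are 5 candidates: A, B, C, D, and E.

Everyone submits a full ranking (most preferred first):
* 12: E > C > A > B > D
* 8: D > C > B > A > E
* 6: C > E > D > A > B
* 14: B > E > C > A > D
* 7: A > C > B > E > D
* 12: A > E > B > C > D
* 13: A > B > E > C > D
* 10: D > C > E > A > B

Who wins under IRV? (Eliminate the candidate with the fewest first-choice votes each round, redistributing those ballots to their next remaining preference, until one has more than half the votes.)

Round 1: A 32, B 14, C 6, D 18, E 12. C eliminated.
Round 2: A 32, B 14, D 18, E 18. B eliminated.
Round 3: A 32, D 18, E 32. D eliminated.
Round 4: A 40, E 42. E has a majority (≥42).

E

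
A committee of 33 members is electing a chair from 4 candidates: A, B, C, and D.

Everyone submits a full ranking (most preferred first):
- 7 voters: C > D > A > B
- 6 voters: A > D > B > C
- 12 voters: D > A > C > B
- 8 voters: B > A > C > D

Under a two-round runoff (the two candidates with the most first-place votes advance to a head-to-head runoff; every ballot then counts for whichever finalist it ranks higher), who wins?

D

Round 1 first-place votes: A 6, B 8, C 7, D 12. D and B advance.
Runoff: D is ranked above B on 25 ballots, B above D on 8.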